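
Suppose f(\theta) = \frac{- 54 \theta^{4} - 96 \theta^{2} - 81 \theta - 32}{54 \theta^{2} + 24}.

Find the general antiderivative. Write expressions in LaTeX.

Any candidate F(\theta) must reproduce f(\theta) exactly when differentiated.
Check: d/d\theta[- \frac{\theta^{3}}{3} - \frac{4 \theta}{3} - \frac{3 \log{\left(3 \theta^{2} + \frac{4}{3} \right)}}{4}] = \frac{- 54 \theta^{4} - 96 \theta^{2} - 81 \theta - 32}{54 \theta^{2} + 24} = f(\theta).

F(\theta) = - \frac{\theta^{3}}{3} - \frac{4 \theta}{3} - \frac{3 \log{\left(3 \theta^{2} + \frac{4}{3} \right)}}{4} + C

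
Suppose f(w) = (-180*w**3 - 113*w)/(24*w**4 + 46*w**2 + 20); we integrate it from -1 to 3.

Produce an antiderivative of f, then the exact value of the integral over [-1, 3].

Antiderivative: F(w) = log(2*w**2 + 4/3)/4 - 4*log(2*w**2 + 5/2); value = -4*log(41/2) - log(10/3)/4 + log(58/3)/4 + 4*log(9/2)

Differentiate the proposed F(w) back; it has to land on f(w) exactly.
F(w) = log(2*w**2 + 4/3)/4 - 4*log(2*w**2 + 5/2) is an antiderivative of f.
Check: d/dw[log(2*w**2 + 4/3)/4 - 4*log(2*w**2 + 5/2)] = (-180*w**3 - 113*w)/(24*w**4 + 46*w**2 + 20) = f(w).
F(3) = -4*log(41/2) + log(58/3)/4; F(-1) = -4*log(9/2) + log(10/3)/4.
Integral = F(3) - F(-1) = -4*log(41/2) - log(10/3)/4 + log(58/3)/4 + 4*log(9/2).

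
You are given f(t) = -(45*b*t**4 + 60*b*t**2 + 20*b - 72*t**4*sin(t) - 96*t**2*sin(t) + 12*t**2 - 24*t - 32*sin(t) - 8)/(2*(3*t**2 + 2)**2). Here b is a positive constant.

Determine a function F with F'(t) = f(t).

An antiderivative is F(t) = -5*b*t/2 + 2*t/(3*t**2 + 2) - 4*cos(t) - 2/(3*t**2 + 2).

Any candidate F(t) must reproduce f(t) exactly when differentiated.
Check: d/dt[-5*b*t/2 + 2*t/(3*t**2 + 2) - 4*cos(t) - 2/(3*t**2 + 2)] = (-45*b*t**4 - 60*b*t**2 - 20*b + 72*t**4*sin(t) + 96*t**2*sin(t) - 12*t**2 + 24*t + 32*sin(t) + 8)/(18*t**4 + 24*t**2 + 8), which equals f(t).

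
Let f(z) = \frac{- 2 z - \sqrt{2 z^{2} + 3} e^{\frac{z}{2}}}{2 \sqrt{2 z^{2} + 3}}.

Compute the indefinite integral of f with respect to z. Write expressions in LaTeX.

An antiderivative F(z) passes only if d/dz[F] lands on f(z) exactly.
Check: d/dz[- \frac{\sqrt{2 z^{2} + 3} + 2 e^{\frac{z}{2}}}{2}] = \frac{- 2 z - \sqrt{2 z^{2} + 3} e^{\frac{z}{2}}}{2 \sqrt{2 z^{2} + 3}} = f(z).

F(z) = - \frac{\sqrt{2 z^{2} + 3} + 2 e^{\frac{z}{2}}}{2} + C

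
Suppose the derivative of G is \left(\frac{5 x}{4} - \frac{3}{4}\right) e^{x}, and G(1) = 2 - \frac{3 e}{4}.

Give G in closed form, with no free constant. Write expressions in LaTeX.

G'(x) has the shape u'v + uv' for u = \frac{5 x}{4} - 2 and v = e^{x} — it is the derivative of the product u*v.
A general antiderivative is \frac{\left(5 x - 8\right) e^{x}}{4} + C.
The condition gives C = 2 - \frac{3 e}{4} - (- \frac{3 e}{4}) = 2.
So G(x) = \frac{5 x e^{x}}{4} - 2 e^{x} + 2.
Check: d/dx[\frac{5 x e^{x}}{4} - 2 e^{x} + 2] = \frac{5 x e^{x}}{4} - \frac{3 e^{x}}{4}, which equals G'(x).

G(x) = \frac{5 x e^{x}}{4} - 2 e^{x} + 2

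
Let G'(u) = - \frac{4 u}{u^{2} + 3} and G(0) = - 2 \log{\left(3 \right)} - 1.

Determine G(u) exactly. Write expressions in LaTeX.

G'(u) matches the chain-rule pattern g'(h)*h' with inner function h(u) = u^{2} + 3; substituting w = h(u) collapses the integral.
A general antiderivative is - 2 \log{\left(u^{2} + 3 \right)} + C.
The condition gives C = - 2 \log{\left(3 \right)} - 1 - (- 2 \log{\left(3 \right)}) = -1.
So G(u) = - 2 \log{\left(u^{2} + 3 \right)} - 1.
Check: d/du[- 2 \log{\left(u^{2} + 3 \right)} - 1] = - \frac{4 u}{u^{2} + 3} = G'(u).

G(u) = - 2 \log{\left(u^{2} + 3 \right)} - 1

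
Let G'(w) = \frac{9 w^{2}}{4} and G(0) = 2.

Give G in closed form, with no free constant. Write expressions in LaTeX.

G(w) = \frac{3 w^{3}}{4} + 2

Whatever form G(w) takes, its d/dw must return the stated G'(w).
A general antiderivative is \frac{3 w^{3}}{4} + C.
The condition gives C = 2 - (0) = 2.
So G(w) = \frac{3 w^{3}}{4} + 2.
Check: d/dw[\frac{3 w^{3}}{4} + 2] = \frac{9 w^{2}}{4} = G'(w).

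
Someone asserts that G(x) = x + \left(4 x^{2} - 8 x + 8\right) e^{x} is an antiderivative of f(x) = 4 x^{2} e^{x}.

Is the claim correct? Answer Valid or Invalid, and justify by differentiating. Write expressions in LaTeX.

Invalid: d/dx[G] - f = 1, which is not 0.

d/dx[G] = 4 x^{2} e^{x} + 1
d/dx[G] - f(x) = 1 != 0.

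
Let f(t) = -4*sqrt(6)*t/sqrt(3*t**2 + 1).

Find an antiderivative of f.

An antiderivative is F(t) = -4*sqrt(6)*sqrt(3*t**2 + 1)/3.

The substitution u = 2*t**2 + 2/3 works: f is exactly (dF/du)*(du/dt) for that inner function.
Check: d/dt[-4*sqrt(6)*sqrt(3*t**2 + 1)/3] = -4*sqrt(6)*t/sqrt(3*t**2 + 1) = f(t).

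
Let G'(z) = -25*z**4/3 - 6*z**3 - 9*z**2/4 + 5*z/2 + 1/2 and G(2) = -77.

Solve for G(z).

G(z) = (-20*z**5 - 18*z**4 - 9*z**3 + 15*z**2 + 6*z + 4)/12

The integrand splits into summands that can be handled one at a time.
A general antiderivative is -5*z**5/3 - 3*z**4/2 - 3*z**3/4 + 5*z**2/4 + z/2 - 5/3 + C.
The condition gives C = -77 - (-79) = 2.
So G(z) = (-20*z**5 - 18*z**4 - 9*z**3 + 15*z**2 + 6*z + 4)/12.
Check: d/dz[(-20*z**5 - 18*z**4 - 9*z**3 + 15*z**2 + 6*z + 4)/12] = -25*z**4/3 - 6*z**3 - 9*z**2/4 + 5*z/2 + 1/2 = G'(z).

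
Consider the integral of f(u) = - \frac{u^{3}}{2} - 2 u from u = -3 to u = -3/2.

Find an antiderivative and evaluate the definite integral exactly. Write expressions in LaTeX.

Antiderivative: F(u) = - \frac{u^{4}}{8} - u^{2}; value = \frac{2079}{128}

The integrand splits into summands that can be handled one at a time.
F(u) = - \frac{u^{4}}{8} - u^{2} is an antiderivative of f.
Check: d/du[- \frac{u^{4}}{8} - u^{2}] = - \frac{u^{3}}{2} - 2 u = f(u).
F(-3/2) = - \frac{369}{128}; F(-3) = - \frac{153}{8}.
Integral = F(-3/2) - F(-3) = \frac{2079}{128}.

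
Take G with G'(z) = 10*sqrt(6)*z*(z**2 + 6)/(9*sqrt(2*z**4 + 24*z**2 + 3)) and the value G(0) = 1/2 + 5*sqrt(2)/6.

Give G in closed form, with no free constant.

The substitution u = z**4/3 + 4*z**2 + 1/2 works: G'(z) is exactly (dG/du)*(du/dz) for that inner function.
A general antiderivative is 5*sqrt(z**4/3 + 4*z**2 + 1/2)/3 + C.
The condition gives C = 1/2 + 5*sqrt(2)/6 - (5*sqrt(2)/6) = 1/2.
So G(z) = 5*sqrt(z**4/3 + 4*z**2 + 1/2)/3 + 1/2.
Check: d/dz[5*sqrt(z**4/3 + 4*z**2 + 1/2)/3 + 1/2] = (10*sqrt(6)*z**3 + 60*sqrt(6)*z)/(9*sqrt(2*z**4 + 24*z**2 + 3)), which equals G'(z).

G(z) = 5*sqrt(z**4/3 + 4*z**2 + 1/2)/3 + 1/2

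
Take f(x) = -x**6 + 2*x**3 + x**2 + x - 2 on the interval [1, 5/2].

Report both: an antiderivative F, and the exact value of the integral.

Antiderivative: F(x) = x*(-6*x**6 + 21*x**3 + 14*x**2 + 21*x - 84)/42; value = -56913/896

Integrate term by term and add the pieces.
F(x) = x*(-6*x**6 + 21*x**3 + 14*x**2 + 21*x - 84)/42 is an antiderivative of f.
Check: d/dx[x*(-6*x**6 + 21*x**3 + 14*x**2 + 21*x - 84)/42] = -x**6 + 2*x**3 + x**2 + x - 2 = f(x).
F(5/2) = -172915/2688; F(1) = -17/21.
Integral = F(5/2) - F(1) = -56913/896.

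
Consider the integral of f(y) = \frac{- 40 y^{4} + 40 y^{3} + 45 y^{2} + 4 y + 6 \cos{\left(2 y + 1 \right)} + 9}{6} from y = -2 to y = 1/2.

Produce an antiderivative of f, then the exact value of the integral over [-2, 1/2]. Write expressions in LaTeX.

A first test for any F(y): its y-derivative must equal f(y) identically.
F(y) = - \frac{8 y^{5} - 10 y^{4} - 15 y^{3} - 2 y^{2} - 9 y - 3 \sin{\left(2 y + 1 \right)}}{6} is an antiderivative of f.
Check: d/dy[- \frac{8 y^{5} - 10 y^{4} - 15 y^{3} - 2 y^{2} - 9 y - 3 \sin{\left(2 y + 1 \right)}}{6}] = - \frac{20 y^{4}}{3} + \frac{20 y^{3}}{3} + \frac{15 y^{2}}{2} + \frac{2 y}{3} + \cos{\left(2 y + 1 \right)} + \frac{3}{2}, which equals f(y).
F(1/2) = \frac{\sin{\left(2 \right)}}{2} + \frac{29}{24}; F(-2) = \frac{143}{3} - \frac{\sin{\left(3 \right)}}{2}.
Integral = F(1/2) - F(-2) = - \frac{1115}{24} + \frac{\sin{\left(3 \right)}}{2} + \frac{\sin{\left(2 \right)}}{2}.

Antiderivative: F(y) = - \frac{8 y^{5} - 10 y^{4} - 15 y^{3} - 2 y^{2} - 9 y - 3 \sin{\left(2 y + 1 \right)}}{6}; value = - \frac{1115}{24} + \frac{\sin{\left(3 \right)}}{2} + \frac{\sin{\left(2 \right)}}{2}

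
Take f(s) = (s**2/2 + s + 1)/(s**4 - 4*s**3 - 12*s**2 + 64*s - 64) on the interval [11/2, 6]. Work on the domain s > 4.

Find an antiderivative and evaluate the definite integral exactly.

Factor the denominator (2*(s - 4)*(s - 2)**2*(s + 4)) and decompose: f = -5/(288*(s + 4)) - 7/(18*(s - 2)) - 5/(12*(s - 2)**2) + 13/(32*(s - 4)); each piece integrates to a log, atan, or power term.
F(s) = (117*s*log(s - 4) - 112*s*log(s - 2) - 5*s*log(s + 4) - 234*log(s - 4) + 224*log(s - 2) + 10*log(s + 4) + 120)/(288*s - 576) is an antiderivative of f.
Check: d/ds[(117*s*log(s - 4) - 112*s*log(s - 2) - 5*s*log(s + 4) - 234*log(s - 4) + 224*log(s - 2) + 10*log(s + 4) + 120)/(288*s - 576)] = (s**2 + 2*s + 2)/(2*s**4 - 8*s**3 - 24*s**2 + 128*s - 128), which equals f(s).
F(6) = -7*log(4)/18 - 5*log(10)/288 + 5/48 + 13*log(2)/32; F(11/2) = -7*log(7/2)/18 - 5*log(19/2)/288 + 5/42 + 13*log(3/2)/32.
Integral = F(6) - F(11/2) = -7*log(4)/18 - 13*log(3/2)/32 - 5*log(10)/288 - 5/336 + 5*log(19/2)/288 + 13*log(2)/32 + 7*log(7/2)/18.

Antiderivative: F(s) = (117*s*log(s - 4) - 112*s*log(s - 2) - 5*s*log(s + 4) - 234*log(s - 4) + 224*log(s - 2) + 10*log(s + 4) + 120)/(288*s - 576); value = -7*log(4)/18 - 13*log(3/2)/32 - 5*log(10)/288 - 5/336 + 5*log(19/2)/288 + 13*log(2)/32 + 7*log(7/2)/18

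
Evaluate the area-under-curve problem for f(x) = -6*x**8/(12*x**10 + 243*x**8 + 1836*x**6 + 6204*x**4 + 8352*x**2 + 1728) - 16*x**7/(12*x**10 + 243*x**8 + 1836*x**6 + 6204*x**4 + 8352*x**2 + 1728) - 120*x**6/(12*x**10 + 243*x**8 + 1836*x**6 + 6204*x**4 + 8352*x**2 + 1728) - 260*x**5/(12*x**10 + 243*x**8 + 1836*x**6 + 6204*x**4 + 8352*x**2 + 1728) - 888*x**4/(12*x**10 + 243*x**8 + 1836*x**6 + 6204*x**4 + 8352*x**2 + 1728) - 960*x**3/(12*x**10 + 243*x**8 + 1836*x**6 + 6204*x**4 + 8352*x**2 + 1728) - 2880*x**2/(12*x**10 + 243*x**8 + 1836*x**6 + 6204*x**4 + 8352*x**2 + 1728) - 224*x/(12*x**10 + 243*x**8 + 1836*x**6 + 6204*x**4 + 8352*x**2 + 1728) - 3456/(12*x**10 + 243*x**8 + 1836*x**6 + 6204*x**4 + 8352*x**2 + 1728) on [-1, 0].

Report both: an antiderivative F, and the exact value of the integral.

Antiderivative: F(x) = (2*x**2 - 3*(x**2 + 4)*(x**2 + 6)*atan(2*x) + 16)/(3*(x**2 + 4)*(x**2 + 6)); value = 16/315 - atan(2)

Integrate term by term and add the pieces.
F(x) = (2*x**2 - 3*(x**2 + 4)*(x**2 + 6)*atan(2*x) + 16)/(3*(x**2 + 4)*(x**2 + 6)) is an antiderivative of f.
Check: d/dx[(2*x**2 - 3*(x**2 + 4)*(x**2 + 6)*atan(2*x) + 16)/(3*(x**2 + 4)*(x**2 + 6))] = (-6*x**8 - 16*x**7 - 120*x**6 - 260*x**5 - 888*x**4 - 960*x**3 - 2880*x**2 - 224*x - 3456)/(12*x**10 + 243*x**8 + 1836*x**6 + 6204*x**4 + 8352*x**2 + 1728), which equals f(x).
F(0) = 2/9; F(-1) = 6/35 + atan(2).
Integral = F(0) - F(-1) = 16/315 - atan(2).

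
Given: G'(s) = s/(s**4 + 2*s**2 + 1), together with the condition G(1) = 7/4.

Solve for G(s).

G(s) = (4*s**2 + 3)/(2*(s**2 + 1))

G'(s) matches the chain-rule pattern g'(h)*h' with inner function h(s) = s**2 + 1; substituting u = h(s) collapses the integral.
A general antiderivative is -1/(2*(s**2 + 1)) + C.
The condition gives C = 7/4 - (-1/4) = 2.
So G(s) = (4*s**2 + 3)/(2*(s**2 + 1)).
Check: d/ds[(4*s**2 + 3)/(2*(s**2 + 1))] = s/(s**4 + 2*s**2 + 1) = G'(s).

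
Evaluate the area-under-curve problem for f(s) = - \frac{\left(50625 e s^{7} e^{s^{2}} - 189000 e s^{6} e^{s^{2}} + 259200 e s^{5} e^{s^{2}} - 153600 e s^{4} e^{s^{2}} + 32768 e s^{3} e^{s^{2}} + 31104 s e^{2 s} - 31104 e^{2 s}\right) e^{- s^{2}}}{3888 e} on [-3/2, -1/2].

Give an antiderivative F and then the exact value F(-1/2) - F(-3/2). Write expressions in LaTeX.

Antiderivative: F(s) = - \frac{50625 s^{8} - 216000 s^{7} + 345600 s^{6} - 245760 s^{5} + 65536 s^{4} - \frac{124416 e^{2 s} e^{- s^{2}}}{e}}{31104}; value = - \frac{4}{e^{\frac{25}{4}}} + \frac{4}{e^{\frac{9}{4}}} + \frac{88828645}{248832}

A first test for any F(s): its s-derivative must equal f(s) identically.
F(s) = - \frac{50625 s^{8} - 216000 s^{7} + 345600 s^{6} - 245760 s^{5} + 65536 s^{4} - \frac{124416 e^{2 s} e^{- s^{2}}}{e}}{31104} is an antiderivative of f.
Check: d/ds[- \frac{50625 s^{8} - 216000 s^{7} + 345600 s^{6} - 245760 s^{5} + 65536 s^{4} - \frac{124416 e^{2 s} e^{- s^{2}}}{e}}{31104}] = \frac{\left(- 50625 e s^{7} e^{s^{2}} + 189000 e s^{6} e^{s^{2}} - 259200 e s^{5} e^{s^{2}} + 153600 e s^{4} e^{s^{2}} - 32768 e s^{3} e^{s^{2}} - 31104 s e^{2 s} + 31104 e^{2 s}\right) e^{- s^{2}}}{3888 e}, which equals f(s).
F(-1/2) = - \frac{4879681}{7962624} + \frac{4}{e^{\frac{9}{4}}}; F(-3/2) = - \frac{35153041}{98304} + \frac{4}{e^{\frac{25}{4}}}.
Integral = F(-1/2) - F(-3/2) = - \frac{4}{e^{\frac{25}{4}}} + \frac{4}{e^{\frac{9}{4}}} + \frac{88828645}{248832}.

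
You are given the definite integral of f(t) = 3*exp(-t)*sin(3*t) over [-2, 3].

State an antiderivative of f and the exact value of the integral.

An antiderivative F(t) passes only if d/dt[F] lands on f(t) exactly.
F(t) = -3*exp(-t)*sin(3*t)/10 - 9*exp(-t)*cos(3*t)/10 is an antiderivative of f.
Check: d/dt[-3*exp(-t)*sin(3*t)/10 - 9*exp(-t)*cos(3*t)/10] = 3*exp(-t)*sin(3*t) = f(t).
F(3) = -3*exp(-3)*sin(9)/10 - 9*exp(-3)*cos(9)/10; F(-2) = -9*exp(2)*cos(6)/10 + 3*exp(2)*sin(6)/10.
Integral = F(3) - F(-2) = -3*exp(-3)*sin(9)/10 - 9*exp(-3)*cos(9)/10 - 3*exp(2)*sin(6)/10 + 9*exp(2)*cos(6)/10.

Antiderivative: F(t) = -3*exp(-t)*sin(3*t)/10 - 9*exp(-t)*cos(3*t)/10; value = -3*exp(-3)*sin(9)/10 - 9*exp(-3)*cos(9)/10 - 3*exp(2)*sin(6)/10 + 9*exp(2)*cos(6)/10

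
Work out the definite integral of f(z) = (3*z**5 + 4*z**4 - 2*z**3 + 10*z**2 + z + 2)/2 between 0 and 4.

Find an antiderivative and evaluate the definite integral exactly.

Antiderivative: F(z) = z*(15*z**5 + 24*z**4 - 15*z**3 + 100*z**2 + 15*z + 60)/60; value = 22264/15

For F(z) to be correct the identity F'(z) - f(z) = 0 must hold.
F(z) = z*(15*z**5 + 24*z**4 - 15*z**3 + 100*z**2 + 15*z + 60)/60 is an antiderivative of f.
Check: d/dz[z*(15*z**5 + 24*z**4 - 15*z**3 + 100*z**2 + 15*z + 60)/60] = 3*z**5/2 + 2*z**4 - z**3 + 5*z**2 + z/2 + 1, which equals f(z).
F(4) = 22264/15; F(0) = 0.
Integral = F(4) - F(0) = 22264/15.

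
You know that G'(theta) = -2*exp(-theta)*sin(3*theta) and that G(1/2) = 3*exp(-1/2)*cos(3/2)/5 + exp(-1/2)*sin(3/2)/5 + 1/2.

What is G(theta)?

G(theta) = 1/2 + exp(-theta)*sin(3*theta)/5 + 3*exp(-theta)*cos(3*theta)/5

For G(theta) to be correct, d/dtheta[G] must agree with the stated G'(theta) identically.
A general antiderivative is exp(-theta)*sin(3*theta)/5 + 3*exp(-theta)*cos(3*theta)/5 + C.
The condition gives C = 3*exp(-1/2)*cos(3/2)/5 + exp(-1/2)*sin(3/2)/5 + 1/2 - (3*exp(-1/2)*cos(3/2)/5 + exp(-1/2)*sin(3/2)/5) = 1/2.
So G(theta) = 1/2 + exp(-theta)*sin(3*theta)/5 + 3*exp(-theta)*cos(3*theta)/5.
Check: d/dtheta[1/2 + exp(-theta)*sin(3*theta)/5 + 3*exp(-theta)*cos(3*theta)/5] = -2*exp(-theta)*sin(3*theta) = G'(theta).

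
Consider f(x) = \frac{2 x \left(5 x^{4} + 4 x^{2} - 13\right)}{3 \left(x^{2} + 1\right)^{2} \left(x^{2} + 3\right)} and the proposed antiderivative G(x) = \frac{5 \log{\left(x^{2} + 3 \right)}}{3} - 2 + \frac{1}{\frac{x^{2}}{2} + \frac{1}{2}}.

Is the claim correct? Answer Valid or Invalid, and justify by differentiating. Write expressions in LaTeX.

Valid - differentiating G returns exactly f.

d/dx[G] = \frac{10 x^{5} + 8 x^{3} - 26 x}{3 x^{6} + 15 x^{4} + 21 x^{2} + 9}
This equals f(x) exactly, so the claim holds.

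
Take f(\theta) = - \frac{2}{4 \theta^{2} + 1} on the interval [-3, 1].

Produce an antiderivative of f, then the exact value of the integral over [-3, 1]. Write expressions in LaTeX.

Antiderivative: F(\theta) = - \operatorname{atan}{\left(2 \theta \right)}; value = - \operatorname{atan}{\left(6 \right)} - \operatorname{atan}{\left(2 \right)}

A candidate is checked by its d/d\theta: the result must match f(\theta).
F(\theta) = - \operatorname{atan}{\left(2 \theta \right)} is an antiderivative of f.
Check: d/d\theta[- \operatorname{atan}{\left(2 \theta \right)}] = - \frac{2}{4 \theta^{2} + 1} = f(\theta).
F(1) = - \operatorname{atan}{\left(2 \right)}; F(-3) = \operatorname{atan}{\left(6 \right)}.
Integral = F(1) - F(-3) = - \operatorname{atan}{\left(6 \right)} - \operatorname{atan}{\left(2 \right)}.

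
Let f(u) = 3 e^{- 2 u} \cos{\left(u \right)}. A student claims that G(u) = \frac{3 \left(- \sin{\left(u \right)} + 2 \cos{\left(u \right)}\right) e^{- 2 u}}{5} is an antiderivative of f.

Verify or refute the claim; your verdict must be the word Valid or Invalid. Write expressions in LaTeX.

Invalid: d/du[G] - f = - 6 e^{- 2 u} \cos{\left(u \right)}, which is not 0.

d/du[G] = - 3 e^{- 2 u} \cos{\left(u \right)}
d/du[G] - f(u) = - 6 e^{- 2 u} \cos{\left(u \right)} != 0.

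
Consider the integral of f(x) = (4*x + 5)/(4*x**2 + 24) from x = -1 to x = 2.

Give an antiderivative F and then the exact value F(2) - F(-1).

Antiderivative: F(x) = (12*log(x**2 + 6) + 5*sqrt(6)*atan(sqrt(6)*x/6))/24; value = -log(7)/2 + 5*sqrt(6)*atan(sqrt(6)/6)/24 + 5*sqrt(6)*atan(sqrt(6)/3)/24 + log(10)/2

Since d/dx undoes antidifferentiation here, F'(x) = f(x) is required of F(x).
F(x) = (12*log(x**2 + 6) + 5*sqrt(6)*atan(sqrt(6)*x/6))/24 is an antiderivative of f.
Check: d/dx[(12*log(x**2 + 6) + 5*sqrt(6)*atan(sqrt(6)*x/6))/24] = (4*x + 5)/(4*x**2 + 24) = f(x).
F(2) = 5*sqrt(6)*atan(sqrt(6)/3)/24 + log(10)/2; F(-1) = -5*sqrt(6)*atan(sqrt(6)/6)/24 + log(7)/2.
Integral = F(2) - F(-1) = -log(7)/2 + 5*sqrt(6)*atan(sqrt(6)/6)/24 + 5*sqrt(6)*atan(sqrt(6)/3)/24 + log(10)/2.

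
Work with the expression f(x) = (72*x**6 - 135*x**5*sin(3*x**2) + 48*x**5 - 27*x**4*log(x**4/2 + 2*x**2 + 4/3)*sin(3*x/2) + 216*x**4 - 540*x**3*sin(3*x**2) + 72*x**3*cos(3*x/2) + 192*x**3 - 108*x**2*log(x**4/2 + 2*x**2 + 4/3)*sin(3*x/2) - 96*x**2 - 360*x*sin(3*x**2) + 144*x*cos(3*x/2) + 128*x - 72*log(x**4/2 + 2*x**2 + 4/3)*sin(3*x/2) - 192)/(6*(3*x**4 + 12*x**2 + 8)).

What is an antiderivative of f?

An antiderivative F(x) passes only if d/dx[F] lands on f(x) exactly.
Check: d/dx[(16*x**3 + 16*x**2 - 48*x + 12*log(x**4/2 + 2*x**2 + 4/3)*cos(3*x/2) + 15*cos(3*x**2) - 18)/12] = (72*x**6 - 135*x**5*sin(3*x**2) + 48*x**5 - 27*x**4*log(x**4/2 + 2*x**2 + 4/3)*sin(3*x/2) + 216*x**4 - 540*x**3*sin(3*x**2) + 72*x**3*cos(3*x/2) + 192*x**3 - 108*x**2*log(x**4/2 + 2*x**2 + 4/3)*sin(3*x/2) - 96*x**2 - 360*x*sin(3*x**2) + 144*x*cos(3*x/2) + 128*x - 72*log(x**4/2 + 2*x**2 + 4/3)*sin(3*x/2) - 192)/(18*x**4 + 72*x**2 + 48), which equals f(x).

An antiderivative is F(x) = (16*x**3 + 16*x**2 - 48*x + 12*log(x**4/2 + 2*x**2 + 4/3)*cos(3*x/2) + 15*cos(3*x**2) - 18)/12.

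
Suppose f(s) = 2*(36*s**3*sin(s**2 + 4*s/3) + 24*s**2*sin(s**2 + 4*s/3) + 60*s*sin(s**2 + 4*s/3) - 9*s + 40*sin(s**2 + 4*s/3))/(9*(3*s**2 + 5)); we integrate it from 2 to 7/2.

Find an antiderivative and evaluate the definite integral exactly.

Antiderivative: F(s) = -(log(3*s**2 + 5) + 4*cos(s**2 + 4*s/3))/3; value = -log(167/4)/3 - 4*cos(203/12)/3 + log(17)/3 + 4*cos(20/3)/3

For F(s) to be correct the identity F'(s) - f(s) = 0 must hold.
F(s) = -(log(3*s**2 + 5) + 4*cos(s**2 + 4*s/3))/3 is an antiderivative of f.
Check: d/ds[-(log(3*s**2 + 5) + 4*cos(s**2 + 4*s/3))/3] = (72*s**3*sin(s**2 + 4*s/3) + 48*s**2*sin(s**2 + 4*s/3) + 120*s*sin(s**2 + 4*s/3) - 18*s + 80*sin(s**2 + 4*s/3))/(27*s**2 + 45), which equals f(s).
F(7/2) = -log(167/4)/3 - 4*cos(203/12)/3; F(2) = -4*cos(20/3)/3 - log(17)/3.
Integral = F(7/2) - F(2) = -log(167/4)/3 - 4*cos(203/12)/3 + log(17)/3 + 4*cos(20/3)/3.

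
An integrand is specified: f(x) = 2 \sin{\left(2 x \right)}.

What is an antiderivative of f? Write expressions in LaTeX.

An antiderivative is F(x) = - \cos{\left(2 x \right)}.

For F(x) to be correct the identity F'(x) - f(x) = 0 must hold.
Check: d/dx[- \cos{\left(2 x \right)}] = 2 \sin{\left(2 x \right)} = f(x).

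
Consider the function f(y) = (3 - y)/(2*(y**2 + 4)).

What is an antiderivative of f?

An antiderivative is F(y) = -log(y**2 + 4)/4 + 3*atan(y/2)/4.

An antiderivative F(y) passes only if d/dy[F] lands on f(y) exactly.
Check: d/dy[-log(y**2 + 4)/4 + 3*atan(y/2)/4] = (3 - y)/(2*y**2 + 8), which equals f(y).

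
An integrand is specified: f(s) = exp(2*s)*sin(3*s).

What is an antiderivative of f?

Check any antiderivative F(s) by computing F'(s) and comparing it with f(s).
Check: d/ds[2*exp(2*s)*sin(3*s)/13 - 3*exp(2*s)*cos(3*s)/13] = exp(2*s)*sin(3*s) = f(s).

An antiderivative is F(s) = 2*exp(2*s)*sin(3*s)/13 - 3*exp(2*s)*cos(3*s)/13.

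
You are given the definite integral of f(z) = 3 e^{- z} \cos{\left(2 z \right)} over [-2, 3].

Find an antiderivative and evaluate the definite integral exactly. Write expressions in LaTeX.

Antiderivative: F(z) = \frac{6 e^{- z} \sin{\left(2 z \right)}}{5} - \frac{3 e^{- z} \cos{\left(2 z \right)}}{5}; value = \frac{6 e^{2} \sin{\left(4 \right)}}{5} + \frac{3 e^{2} \cos{\left(4 \right)}}{5} - \frac{3 \cos{\left(6 \right)}}{5 e^{3}} + \frac{6 \sin{\left(6 \right)}}{5 e^{3}}

Whatever form F(z) takes, F'(z) = f(z) is non-negotiable.
F(z) = \frac{6 e^{- z} \sin{\left(2 z \right)}}{5} - \frac{3 e^{- z} \cos{\left(2 z \right)}}{5} is an antiderivative of f.
Check: d/dz[\frac{6 e^{- z} \sin{\left(2 z \right)}}{5} - \frac{3 e^{- z} \cos{\left(2 z \right)}}{5}] = 3 e^{- z} \cos{\left(2 z \right)} = f(z).
F(3) = - \frac{3 \cos{\left(6 \right)}}{5 e^{3}} + \frac{6 \sin{\left(6 \right)}}{5 e^{3}}; F(-2) = - \frac{3 e^{2} \cos{\left(4 \right)}}{5} - \frac{6 e^{2} \sin{\left(4 \right)}}{5}.
Integral = F(3) - F(-2) = \frac{6 e^{2} \sin{\left(4 \right)}}{5} + \frac{3 e^{2} \cos{\left(4 \right)}}{5} - \frac{3 \cos{\left(6 \right)}}{5 e^{3}} + \frac{6 \sin{\left(6 \right)}}{5 e^{3}}.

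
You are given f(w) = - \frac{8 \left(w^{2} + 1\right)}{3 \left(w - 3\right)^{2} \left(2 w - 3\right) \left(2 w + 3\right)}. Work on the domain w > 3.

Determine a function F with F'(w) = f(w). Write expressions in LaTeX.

An antiderivative is F(w) = \frac{2 \left(104 \left(w - 3\right) \log{\left(w - 3 \right)} - 117 \left(w - 3\right) \log{\left(w - \frac{3}{2} \right)} + 13 \left(w - 3\right) \log{\left(w + \frac{3}{2} \right)} + 360\right)}{729 \left(w - 3\right)}.

Factor the denominator (3 \left(w - 3\right)^{2} \left(2 w - 3\right) \left(2 w + 3\right)) and decompose: f = \frac{52}{729 \left(2 w + 3\right)} - \frac{52}{81 \left(2 w - 3\right)} + \frac{208}{729 \left(w - 3\right)} - \frac{80}{81 \left(w - 3\right)^{2}}; each piece integrates to a log, atan, or power term.
Check: d/dw[\frac{2 \left(104 \left(w - 3\right) \log{\left(w - 3 \right)} - 117 \left(w - 3\right) \log{\left(w - \frac{3}{2} \right)} + 13 \left(w - 3\right) \log{\left(w + \frac{3}{2} \right)} + 360\right)}{729 \left(w - 3\right)}] = \frac{- 8 w^{2} - 8}{12 w^{4} - 72 w^{3} + 81 w^{2} + 162 w - 243}, which equals f(w).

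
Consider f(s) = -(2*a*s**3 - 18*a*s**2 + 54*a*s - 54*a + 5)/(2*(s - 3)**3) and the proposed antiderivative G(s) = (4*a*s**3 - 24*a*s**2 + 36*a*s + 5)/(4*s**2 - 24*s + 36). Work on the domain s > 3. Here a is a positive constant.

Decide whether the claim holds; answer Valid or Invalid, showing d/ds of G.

d/ds[G] = (2*a*s**3 - 18*a*s**2 + 54*a*s - 54*a - 5)/(2*s**3 - 18*s**2 + 54*s - 54)
d/ds[G] - f(s) = 2*a != 0.

Invalid: d/ds[G] - f = 2*a, which is not 0.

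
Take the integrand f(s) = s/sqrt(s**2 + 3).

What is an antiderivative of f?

The substitution u = s**2 + 3 works: f is exactly (dF/du)*(du/ds) for that inner function.
Check: d/ds[sqrt(s**2 + 3)] = s/sqrt(s**2 + 3) = f(s).

An antiderivative is F(s) = sqrt(s**2 + 3).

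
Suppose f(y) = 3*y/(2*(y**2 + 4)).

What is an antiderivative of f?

f matches the chain-rule pattern g'(h)*h' with inner function h(y) = y**2 + 4; substituting u = h(y) collapses the integral.
Check: d/dy[3*log(y**2 + 4)/4] = 3*y/(2*y**2 + 8), which equals f(y).

An antiderivative is F(y) = 3*log(y**2 + 4)/4.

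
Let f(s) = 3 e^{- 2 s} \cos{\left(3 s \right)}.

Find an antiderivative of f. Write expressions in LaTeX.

An antiderivative is F(s) = \frac{9 e^{- 2 s} \sin{\left(3 s \right)}}{13} - \frac{6 e^{- 2 s} \cos{\left(3 s \right)}}{13}.

Any candidate F(s) must reproduce f(s) exactly when differentiated.
Check: d/ds[\frac{9 e^{- 2 s} \sin{\left(3 s \right)}}{13} - \frac{6 e^{- 2 s} \cos{\left(3 s \right)}}{13}] = 3 e^{- 2 s} \cos{\left(3 s \right)} = f(s).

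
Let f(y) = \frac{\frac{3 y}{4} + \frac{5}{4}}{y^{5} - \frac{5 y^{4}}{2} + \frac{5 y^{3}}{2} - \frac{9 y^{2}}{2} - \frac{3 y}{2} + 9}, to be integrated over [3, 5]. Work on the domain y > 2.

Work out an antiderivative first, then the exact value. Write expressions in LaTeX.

Factor the denominator (2 \left(y - 2\right) \left(y + 1\right) \left(2 y - 3\right) \left(y^{2} + 3\right)) and decompose: f = \frac{7 y + 3}{84 \left(y^{2} + 3\right)} - \frac{76}{105 \left(2 y - 3\right)} + \frac{1}{60 \left(y + 1\right)} + \frac{11}{42 \left(y - 2\right)}; each piece integrates to a log, atan, or power term.
F(y) = \frac{220 \log{\left(y - 2 \right)} - 304 \log{\left(y - \frac{3}{2} \right)} + 14 \log{\left(y + 1 \right)} + 35 \log{\left(y^{2} + 3 \right)} + 10 \sqrt{3} \operatorname{atan}{\left(\frac{\sqrt{3} y}{3} \right)}}{840} is an antiderivative of f.
Check: d/dy[\frac{220 \log{\left(y - 2 \right)} - 304 \log{\left(y - \frac{3}{2} \right)} + 14 \log{\left(y + 1 \right)} + 35 \log{\left(y^{2} + 3 \right)} + 10 \sqrt{3} \operatorname{atan}{\left(\frac{\sqrt{3} y}{3} \right)}}{840}] = \frac{3 y + 5}{4 y^{5} - 10 y^{4} + 10 y^{3} - 18 y^{2} - 6 y + 36}, which equals f(y).
F(5) = - \frac{38 \log{\left(\frac{7}{2} \right)}}{105} + \frac{\sqrt{3} \operatorname{atan}{\left(\frac{5 \sqrt{3}}{3} \right)}}{84} + \frac{\log{\left(6 \right)}}{60} + \frac{\log{\left(28 \right)}}{24} + \frac{11 \log{\left(3 \right)}}{42}; F(3) = - \frac{38 \log{\left(\frac{3}{2} \right)}}{105} + \frac{\sqrt{3} \pi}{252} + \frac{\log{\left(4 \right)}}{60} + \frac{\log{\left(12 \right)}}{24}.
Integral = F(5) - F(3) = - \frac{38 \log{\left(\frac{7}{2} \right)}}{105} - \frac{\log{\left(12 \right)}}{24} - \frac{\log{\left(4 \right)}}{60} - \frac{\sqrt{3} \pi}{252} + \frac{\sqrt{3} \operatorname{atan}{\left(\frac{5 \sqrt{3}}{3} \right)}}{84} + \frac{\log{\left(6 \right)}}{60} + \frac{\log{\left(28 \right)}}{24} + \frac{38 \log{\left(\frac{3}{2} \right)}}{105} + \frac{11 \log{\left(3 \right)}}{42}.

Antiderivative: F(y) = \frac{220 \log{\left(y - 2 \right)} - 304 \log{\left(y - \frac{3}{2} \right)} + 14 \log{\left(y + 1 \right)} + 35 \log{\left(y^{2} + 3 \right)} + 10 \sqrt{3} \operatorname{atan}{\left(\frac{\sqrt{3} y}{3} \right)}}{840}; value = - \frac{38 \log{\left(\frac{7}{2} \right)}}{105} - \frac{\log{\left(12 \right)}}{24} - \frac{\log{\left(4 \right)}}{60} - \frac{\sqrt{3} \pi}{252} + \frac{\sqrt{3} \operatorname{atan}{\left(\frac{5 \sqrt{3}}{3} \right)}}{84} + \frac{\log{\left(6 \right)}}{60} + \frac{\log{\left(28 \right)}}{24} + \frac{38 \log{\left(\frac{3}{2} \right)}}{105} + \frac{11 \log{\left(3 \right)}}{42}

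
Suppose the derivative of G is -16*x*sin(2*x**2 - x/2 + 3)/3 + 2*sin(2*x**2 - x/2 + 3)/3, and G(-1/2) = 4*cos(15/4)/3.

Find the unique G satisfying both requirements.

G'(x) matches the chain-rule pattern g'(h)*h' with inner function h(x) = 2*x**2 - x/2 + 3; substituting u = h(x) collapses the integral.
A general antiderivative is 4*cos(2*x**2 - x/2 + 3)/3 + C.
The condition gives C = 4*cos(15/4)/3 - (4*cos(15/4)/3) = 0.
So G(x) = 4*cos(2*x**2 - x/2 + 3)/3.
Check: d/dx[4*cos(2*x**2 - x/2 + 3)/3] = -16*x*sin(2*x**2 - x/2 + 3)/3 + 2*sin(2*x**2 - x/2 + 3)/3 = G'(x).

G(x) = 4*cos(2*x**2 - x/2 + 3)/3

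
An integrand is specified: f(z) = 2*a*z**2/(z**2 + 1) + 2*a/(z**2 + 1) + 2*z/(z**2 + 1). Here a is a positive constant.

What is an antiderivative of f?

An antiderivative is F(z) = 2*a*z + log(z**2 + 1).

Integrate term by term and add the pieces.
Check: d/dz[2*a*z + log(z**2 + 1)] = (2*a*z**2 + 2*a + 2*z)/(z**2 + 1), which equals f(z).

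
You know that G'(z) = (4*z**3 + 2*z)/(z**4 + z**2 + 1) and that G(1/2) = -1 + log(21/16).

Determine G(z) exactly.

G'(z) matches the chain-rule pattern g'(h)*h' with inner function h(z) = z**4 + z**2 + 1; substituting u = h(z) collapses the integral.
A general antiderivative is log(z**4 + z**2 + 1) + C.
The condition gives C = -1 + log(21/16) - (log(21/16)) = -1.
So G(z) = log(z**4 + z**2 + 1) - 1.
Check: d/dz[log(z**4 + z**2 + 1) - 1] = (4*z**3 + 2*z)/(z**4 + z**2 + 1) = G'(z).

G(z) = log(z**4 + z**2 + 1) - 1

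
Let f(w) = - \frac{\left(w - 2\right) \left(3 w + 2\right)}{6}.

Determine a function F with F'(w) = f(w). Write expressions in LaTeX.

Since d/dw undoes antidifferentiation here, F'(w) = f(w) is required of F(w).
Check: d/dw[\frac{w \left(- w^{2} + 2 w + 4\right)}{6}] = - \frac{w^{2}}{2} + \frac{2 w}{3} + \frac{2}{3}, which equals f(w).

An antiderivative is F(w) = \frac{w \left(- w^{2} + 2 w + 4\right)}{6}.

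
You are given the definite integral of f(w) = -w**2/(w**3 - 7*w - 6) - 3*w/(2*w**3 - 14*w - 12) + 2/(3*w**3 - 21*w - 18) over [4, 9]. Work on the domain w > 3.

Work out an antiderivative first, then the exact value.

Antiderivative: F(w) = (-77*log(w - 3) - 35*log(w + 1) - 8*log(w + 2))/120; value = -23*log(6)/40 - 7*log(10)/24 - log(11)/15 + 7*log(5)/24

The denominator factors as 6*(w - 3)*(w + 1)*(w + 2); partial fractions split f into directly integrable pieces: -1/(15*(w + 2)) - 7/(24*(w + 1)) - 77/(120*(w - 3)).
F(w) = (-77*log(w - 3) - 35*log(w + 1) - 8*log(w + 2))/120 is an antiderivative of f.
Check: d/dw[(-77*log(w - 3) - 35*log(w + 1) - 8*log(w + 2))/120] = (-6*w**2 - 9*w + 4)/(6*w**3 - 42*w - 36), which equals f(w).
F(9) = -77*log(6)/120 - 7*log(10)/24 - log(11)/15; F(4) = -7*log(5)/24 - log(6)/15.
Integral = F(9) - F(4) = -23*log(6)/40 - 7*log(10)/24 - log(11)/15 + 7*log(5)/24.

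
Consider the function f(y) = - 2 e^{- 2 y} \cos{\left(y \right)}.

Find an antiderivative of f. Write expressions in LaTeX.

An antiderivative is F(y) = \frac{2 \left(- \sin{\left(y \right)} + 2 \cos{\left(y \right)}\right) e^{- 2 y}}{5}.

For F(y) to be correct the identity F'(y) - f(y) = 0 must hold.
Check: d/dy[\frac{2 \left(- \sin{\left(y \right)} + 2 \cos{\left(y \right)}\right) e^{- 2 y}}{5}] = - 2 e^{- 2 y} \cos{\left(y \right)} = f(y).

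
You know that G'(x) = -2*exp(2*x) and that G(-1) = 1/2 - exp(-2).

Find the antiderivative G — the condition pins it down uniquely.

Any candidate G(x) must reproduce the stated G'(x) exactly.
A general antiderivative is -exp(2*x) + C.
The condition gives C = 1/2 - exp(-2) - (-exp(-2)) = 1/2.
So G(x) = 1/2 - exp(2*x).
Check: d/dx[1/2 - exp(2*x)] = -2*exp(2*x) = G'(x).

G(x) = 1/2 - exp(2*x)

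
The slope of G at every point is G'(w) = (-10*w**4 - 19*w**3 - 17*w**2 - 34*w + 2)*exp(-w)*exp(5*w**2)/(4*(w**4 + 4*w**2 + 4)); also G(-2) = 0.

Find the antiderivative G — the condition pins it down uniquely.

G(w) = (-w/2 - 1)*exp(5*w**2 - w)/(2*(w**2 + 2))

Any candidate G(w) must reproduce the stated G'(w) exactly.
A general antiderivative is (-w/2 - 1)*exp(5*w**2 - w)/(2*(w**2 + 2)) + C.
The condition gives C = 0 - (0) = 0.
So G(w) = (-w/2 - 1)*exp(5*w**2 - w)/(2*(w**2 + 2)).
Check: d/dw[(-w/2 - 1)*exp(5*w**2 - w)/(2*(w**2 + 2))] = (-10*w**4*exp(-w)*exp(5*w**2) - 19*w**3*exp(-w)*exp(5*w**2) - 17*w**2*exp(-w)*exp(5*w**2) - 34*w*exp(-w)*exp(5*w**2) + 2*exp(-w)*exp(5*w**2))/(4*w**4 + 16*w**2 + 16), which equals G'(w).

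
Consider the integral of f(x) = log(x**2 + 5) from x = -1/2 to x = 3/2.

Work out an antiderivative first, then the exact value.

Whatever form F(x) takes, F'(x) = f(x) is non-negotiable.
F(x) = x*log(x**2 + 5) - 2*x + 2*sqrt(5)*atan(sqrt(5)*x/5) is an antiderivative of f.
Check: d/dx[x*log(x**2 + 5) - 2*x + 2*sqrt(5)*atan(sqrt(5)*x/5)] = log(x**2 + 5) = f(x).
F(3/2) = -3 + 2*sqrt(5)*atan(3*sqrt(5)/10) + 3*log(29/4)/2; F(-1/2) = -2*sqrt(5)*atan(sqrt(5)/10) - log(21/4)/2 + 1.
Integral = F(3/2) - F(-1/2) = -4 + log(21/4)/2 + 2*sqrt(5)*atan(sqrt(5)/10) + 2*sqrt(5)*atan(3*sqrt(5)/10) + 3*log(29/4)/2.

Antiderivative: F(x) = x*log(x**2 + 5) - 2*x + 2*sqrt(5)*atan(sqrt(5)*x/5); value = -4 + log(21/4)/2 + 2*sqrt(5)*atan(sqrt(5)/10) + 2*sqrt(5)*atan(3*sqrt(5)/10) + 3*log(29/4)/2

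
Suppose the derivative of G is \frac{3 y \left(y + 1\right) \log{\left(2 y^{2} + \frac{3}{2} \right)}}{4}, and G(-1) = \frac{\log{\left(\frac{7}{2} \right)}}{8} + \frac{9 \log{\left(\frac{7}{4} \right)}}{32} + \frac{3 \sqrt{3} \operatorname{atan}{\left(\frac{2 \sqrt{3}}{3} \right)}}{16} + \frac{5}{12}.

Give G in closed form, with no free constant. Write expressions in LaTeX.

Whatever form G(y) takes, its d/dy must return the stated G'(y).
A general antiderivative is - \frac{y^{3}}{6} - \frac{3 y^{2}}{8} + \frac{3 y}{8} + \left(\frac{y^{3}}{4} + \frac{3 y^{2}}{8}\right) \log{\left(2 y^{2} + \frac{3}{2} \right)} + \frac{9 \log{\left(y^{2} + \frac{3}{4} \right)}}{32} - \frac{3 \sqrt{3} \operatorname{atan}{\left(\frac{2 \sqrt{3} y}{3} \right)}}{16} + C.
The condition gives C = \frac{\log{\left(\frac{7}{2} \right)}}{8} + \frac{9 \log{\left(\frac{7}{4} \right)}}{32} + \frac{3 \sqrt{3} \operatorname{atan}{\left(\frac{2 \sqrt{3}}{3} \right)}}{16} + \frac{5}{12} - (- \frac{7}{12} + \frac{\log{\left(\frac{7}{2} \right)}}{8} + \frac{9 \log{\left(\frac{7}{4} \right)}}{32} + \frac{3 \sqrt{3} \operatorname{atan}{\left(\frac{2 \sqrt{3}}{3} \right)}}{16}) = 1.
So G(y) = \frac{- 16 y^{3} + 12 y^{2} \left(2 y + 3\right) \log{\left(2 y^{2} + \frac{3}{2} \right)} - 36 y^{2} + 36 y + 27 \log{\left(y^{2} + \frac{3}{4} \right)} - 18 \sqrt{3} \operatorname{atan}{\left(\frac{2 \sqrt{3} y}{3} \right)} + 96}{96}.
Check: d/dy[\frac{- 16 y^{3} + 12 y^{2} \left(2 y + 3\right) \log{\left(2 y^{2} + \frac{3}{2} \right)} - 36 y^{2} + 36 y + 27 \log{\left(y^{2} + \frac{3}{4} \right)} - 18 \sqrt{3} \operatorname{atan}{\left(\frac{2 \sqrt{3} y}{3} \right)} + 96}{96}] = \frac{3 y^{2} \log{\left(2 y^{2} + \frac{3}{2} \right)}}{4} + \frac{3 y \log{\left(2 y^{2} + \frac{3}{2} \right)}}{4}, which equals G'(y).

G(y) = \frac{- 16 y^{3} + 12 y^{2} \left(2 y + 3\right) \log{\left(2 y^{2} + \frac{3}{2} \right)} - 36 y^{2} + 36 y + 27 \log{\left(y^{2} + \frac{3}{4} \right)} - 18 \sqrt{3} \operatorname{atan}{\left(\frac{2 \sqrt{3} y}{3} \right)} + 96}{96}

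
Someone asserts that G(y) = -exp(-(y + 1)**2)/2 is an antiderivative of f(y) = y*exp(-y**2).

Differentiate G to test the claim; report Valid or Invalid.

d/dy[G] = (y + 1)*exp(-1)*exp(-2*y)*exp(-y**2)
d/dy[G] - f(y) = (-exp(1)*y*exp(2*y) + y + 1)*exp(-1)*exp(-2*y)*exp(-y**2) != 0.

Invalid: d/dy[G] - f = (-exp(1)*y*exp(2*y) + y + 1)*exp(-1)*exp(-2*y)*exp(-y**2), which is not 0.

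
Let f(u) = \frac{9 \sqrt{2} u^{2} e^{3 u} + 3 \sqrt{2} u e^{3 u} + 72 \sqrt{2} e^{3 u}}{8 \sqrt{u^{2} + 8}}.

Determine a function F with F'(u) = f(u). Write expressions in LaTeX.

An antiderivative is F(u) = \frac{3 \sqrt{2} \sqrt{u^{2} + 8} e^{3 u}}{8}.

f has the shape v'r + vr' for v = \frac{3 \sqrt{\frac{u^{2}}{2} + 4}}{4} and r = e^{3 u} — it is the derivative of the product v*r.
Check: d/du[\frac{3 \sqrt{2} \sqrt{u^{2} + 8} e^{3 u}}{8}] = \frac{9 \sqrt{2} u^{2} e^{3 u} + 3 \sqrt{2} u e^{3 u} + 72 \sqrt{2} e^{3 u}}{8 \sqrt{u^{2} + 8}} = f(u).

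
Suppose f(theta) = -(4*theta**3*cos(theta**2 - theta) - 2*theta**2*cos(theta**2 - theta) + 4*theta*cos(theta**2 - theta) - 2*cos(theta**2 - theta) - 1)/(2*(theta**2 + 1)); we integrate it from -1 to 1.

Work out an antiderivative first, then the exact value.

An antiderivative F(theta) passes only if d/dtheta[F] lands on f(theta) exactly.
F(theta) = -sin(theta**2 - theta) + atan(theta)/2 is an antiderivative of f.
Check: d/dtheta[-sin(theta**2 - theta) + atan(theta)/2] = (-4*theta**3*cos(theta**2 - theta) + 2*theta**2*cos(theta**2 - theta) - 4*theta*cos(theta**2 - theta) + 2*cos(theta**2 - theta) + 1)/(2*theta**2 + 2), which equals f(theta).
F(1) = pi/8; F(-1) = -sin(2) - pi/8.
Integral = F(1) - F(-1) = pi/4 + sin(2).

Antiderivative: F(theta) = -sin(theta**2 - theta) + atan(theta)/2; value = pi/4 + sin(2)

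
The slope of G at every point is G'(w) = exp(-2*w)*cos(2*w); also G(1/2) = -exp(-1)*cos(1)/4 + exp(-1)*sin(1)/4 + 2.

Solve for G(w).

G(w) = -(-8*exp(2*w) - sin(2*w) + cos(2*w))*exp(-2*w)/4

Differentiate the proposed G(w) back; it has to land on the given G'(w).
A general antiderivative is exp(-2*w)*sin(2*w)/4 - exp(-2*w)*cos(2*w)/4 + C.
The condition gives C = -exp(-1)*cos(1)/4 + exp(-1)*sin(1)/4 + 2 - (-exp(-1)*cos(1)/4 + exp(-1)*sin(1)/4) = 2.
So G(w) = -(-8*exp(2*w) - sin(2*w) + cos(2*w))*exp(-2*w)/4.
Check: d/dw[-(-8*exp(2*w) - sin(2*w) + cos(2*w))*exp(-2*w)/4] = exp(-2*w)*cos(2*w) = G'(w).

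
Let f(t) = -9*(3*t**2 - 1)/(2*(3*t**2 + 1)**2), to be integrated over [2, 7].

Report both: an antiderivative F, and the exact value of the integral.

Recognize the product-rule pattern: f = u'v + uv' with u = 3*t, v = 1/(2*t**2 + 2/3), so integration by parts undoes it.
F(t) = 9*t/(6*t**2 + 2) is an antiderivative of f.
Check: d/dt[9*t/(6*t**2 + 2)] = (9 - 27*t**2)/(18*t**4 + 12*t**2 + 2), which equals f(t).
F(7) = 63/296; F(2) = 9/13.
Integral = F(7) - F(2) = -1845/3848.

Antiderivative: F(t) = 9*t/(6*t**2 + 2); value = -1845/3848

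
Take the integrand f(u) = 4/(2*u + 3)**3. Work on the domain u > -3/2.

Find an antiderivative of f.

An antiderivative is F(u) = -1/(4*u**2 + 12*u + 9).

Check any antiderivative F(u) by computing F'(u) and comparing it with f(u).
Check: d/du[-1/(4*u**2 + 12*u + 9)] = 4/(8*u**3 + 36*u**2 + 54*u + 27), which equals f(u).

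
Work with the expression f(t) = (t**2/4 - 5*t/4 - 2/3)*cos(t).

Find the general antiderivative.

F(t) = t**2*sin(t)/4 - 5*t*sin(t)/4 + t*cos(t)/2 - 7*sin(t)/6 - 5*cos(t)/4 + C

Whatever form F(t) takes, F'(t) = f(t) is non-negotiable.
Check: d/dt[t**2*sin(t)/4 - 5*t*sin(t)/4 + t*cos(t)/2 - 7*sin(t)/6 - 5*cos(t)/4] = t**2*cos(t)/4 - 5*t*cos(t)/4 - 2*cos(t)/3, which equals f(t).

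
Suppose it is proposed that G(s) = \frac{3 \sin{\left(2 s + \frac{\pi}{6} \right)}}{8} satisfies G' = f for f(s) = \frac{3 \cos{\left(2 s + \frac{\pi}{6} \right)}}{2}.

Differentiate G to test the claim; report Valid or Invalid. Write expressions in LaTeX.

d/ds[G] = \frac{3 \cos{\left(2 s + \frac{\pi}{6} \right)}}{4}
d/ds[G] - f(s) = - \frac{3 \cos{\left(2 s + \frac{\pi}{6} \right)}}{4} != 0.

Invalid: d/ds[G] - f = - \frac{3 \cos{\left(2 s + \frac{\pi}{6} \right)}}{4}, which is not 0.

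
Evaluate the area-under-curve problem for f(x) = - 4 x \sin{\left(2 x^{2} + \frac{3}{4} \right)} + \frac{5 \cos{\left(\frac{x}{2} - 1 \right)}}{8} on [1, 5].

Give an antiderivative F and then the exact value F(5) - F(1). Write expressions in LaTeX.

Antiderivative: F(x) = \frac{5 \sin{\left(\frac{x}{2} - 1 \right)}}{4} + \cos{\left(2 x^{2} + \frac{3}{4} \right)}; value = \frac{5 \sin{\left(\frac{1}{2} \right)}}{4} + \cos{\left(\frac{203}{4} \right)} - \cos{\left(\frac{11}{4} \right)} + \frac{5 \sin{\left(\frac{3}{2} \right)}}{4}

The integrand splits into summands that can be handled one at a time.
F(x) = \frac{5 \sin{\left(\frac{x}{2} - 1 \right)}}{4} + \cos{\left(2 x^{2} + \frac{3}{4} \right)} is an antiderivative of f.
Check: d/dx[\frac{5 \sin{\left(\frac{x}{2} - 1 \right)}}{4} + \cos{\left(2 x^{2} + \frac{3}{4} \right)}] = - 4 x \sin{\left(2 x^{2} + \frac{3}{4} \right)} + \frac{5 \cos{\left(\frac{x}{2} - 1 \right)}}{8} = f(x).
F(5) = \cos{\left(\frac{203}{4} \right)} + \frac{5 \sin{\left(\frac{3}{2} \right)}}{4}; F(1) = \cos{\left(\frac{11}{4} \right)} - \frac{5 \sin{\left(\frac{1}{2} \right)}}{4}.
Integral = F(5) - F(1) = \frac{5 \sin{\left(\frac{1}{2} \right)}}{4} + \cos{\left(\frac{203}{4} \right)} - \cos{\left(\frac{11}{4} \right)} + \frac{5 \sin{\left(\frac{3}{2} \right)}}{4}.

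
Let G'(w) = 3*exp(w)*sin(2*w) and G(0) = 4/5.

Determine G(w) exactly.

Since d/dw undoes antidifferentiation here, G(w) must give back the stated G'(w).
A general antiderivative is 3*exp(w)*sin(2*w)/5 - 6*exp(w)*cos(2*w)/5 + C.
The condition gives C = 4/5 - (-6/5) = 2.
So G(w) = 3*exp(w)*sin(2*w)/5 - 6*exp(w)*cos(2*w)/5 + 2.
Check: d/dw[3*exp(w)*sin(2*w)/5 - 6*exp(w)*cos(2*w)/5 + 2] = 3*exp(w)*sin(2*w) = G'(w).

G(w) = 3*exp(w)*sin(2*w)/5 - 6*exp(w)*cos(2*w)/5 + 2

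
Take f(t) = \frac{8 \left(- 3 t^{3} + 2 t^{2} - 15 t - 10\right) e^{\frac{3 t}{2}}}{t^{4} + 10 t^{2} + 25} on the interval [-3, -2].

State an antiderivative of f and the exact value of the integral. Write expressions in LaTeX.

Check any antiderivative F(t) by computing F'(t) and comparing it with f(t).
F(t) = - \frac{16 t e^{\frac{3 t}{2}}}{t^{2} + 5} is an antiderivative of f.
Check: d/dt[- \frac{16 t e^{\frac{3 t}{2}}}{t^{2} + 5}] = \frac{- 24 t^{3} e^{\frac{3 t}{2}} + 16 t^{2} e^{\frac{3 t}{2}} - 120 t e^{\frac{3 t}{2}} - 80 e^{\frac{3 t}{2}}}{t^{4} + 10 t^{2} + 25}, which equals f(t).
F(-2) = \frac{32}{9 e^{3}}; F(-3) = \frac{24}{7 e^{\frac{9}{2}}}.
Integral = F(-2) - F(-3) = - \frac{24}{7 e^{\frac{9}{2}}} + \frac{32}{9 e^{3}}.

Antiderivative: F(t) = - \frac{16 t e^{\frac{3 t}{2}}}{t^{2} + 5}; value = - \frac{24}{7 e^{\frac{9}{2}}} + \frac{32}{9 e^{3}}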